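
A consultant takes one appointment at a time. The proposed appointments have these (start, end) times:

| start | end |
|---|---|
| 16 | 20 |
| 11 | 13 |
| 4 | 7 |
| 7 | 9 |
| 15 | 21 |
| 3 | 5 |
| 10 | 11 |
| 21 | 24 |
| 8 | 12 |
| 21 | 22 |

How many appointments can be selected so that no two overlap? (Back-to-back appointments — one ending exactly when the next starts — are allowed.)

By end time: (3,5), (4,7), (7,9), (10,11), (8,12), (11,13), (16,20), (15,21), (21,22), (21,24).
Pick (3,5); next start ≥ 5 → (7,9); next start ≥ 9 → (10,11); next start ≥ 11 → (11,13); next start ≥ 13 → (16,20); next start ≥ 20 → (21,22).
Selected 6 appointments.

6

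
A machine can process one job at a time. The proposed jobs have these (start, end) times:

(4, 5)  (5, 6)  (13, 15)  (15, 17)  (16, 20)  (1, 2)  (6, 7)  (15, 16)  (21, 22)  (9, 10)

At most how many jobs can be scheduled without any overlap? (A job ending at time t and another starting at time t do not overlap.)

9

By end time: (1,2), (4,5), (5,6), (6,7), (9,10), (13,15), (15,16), (15,17), (16,20), (21,22).
Pick (1,2); next start ≥ 2 → (4,5); next start ≥ 5 → (5,6); next start ≥ 6 → (6,7); next start ≥ 7 → (9,10); next start ≥ 10 → (13,15); next start ≥ 15 → (15,16); next start ≥ 16 → (16,20); next start ≥ 20 → (21,22).
Selected 9 jobs.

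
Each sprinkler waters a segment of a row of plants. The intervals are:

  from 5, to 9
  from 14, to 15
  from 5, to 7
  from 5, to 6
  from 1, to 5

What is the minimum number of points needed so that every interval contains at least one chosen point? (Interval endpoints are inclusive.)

2

Sort by right endpoint; whenever an interval is uncovered, place a point at its right end.
By right end: [1,5]  [5,6]  [5,7]  [5,9]  [14,15]
[1,5] uncovered → point at 5; [14,15] uncovered → point at 15.
Points: 5, 15 (2 total).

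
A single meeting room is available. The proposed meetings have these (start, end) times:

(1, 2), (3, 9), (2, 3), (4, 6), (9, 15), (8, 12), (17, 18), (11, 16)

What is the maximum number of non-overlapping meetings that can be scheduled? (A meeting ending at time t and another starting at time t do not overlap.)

Order by finish time; keep every interval that doesn't clash with the previous kept one.
Sorted by end: (1,2)  (2,3)  (4,6)  (3,9)  (8,12)  (9,15)  (11,16)  (17,18)
take (1,2); take (2,3); take (4,6); take (8,12); take (17,18).
Selected 5 meetings.

5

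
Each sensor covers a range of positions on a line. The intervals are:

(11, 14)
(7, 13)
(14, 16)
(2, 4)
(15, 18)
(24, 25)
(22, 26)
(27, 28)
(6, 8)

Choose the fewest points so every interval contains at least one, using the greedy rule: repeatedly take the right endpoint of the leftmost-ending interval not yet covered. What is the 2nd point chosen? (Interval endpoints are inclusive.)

Sorted: [2,4] [6,8] [7,13] [11,14] [14,16] [15,18] [24,25] [22,26] [27,28]
{[2,4]} hit by 4; {[6,8],[7,13]} hit by 8; {[11,14],[14,16]} hit by 14; {[15,18]} hit by 18; {[24,25],[22,26]} hit by 25; {[27,28]} hit by 28.
Points: 4, 8, 14, 18, 25, 28 (6 total).

8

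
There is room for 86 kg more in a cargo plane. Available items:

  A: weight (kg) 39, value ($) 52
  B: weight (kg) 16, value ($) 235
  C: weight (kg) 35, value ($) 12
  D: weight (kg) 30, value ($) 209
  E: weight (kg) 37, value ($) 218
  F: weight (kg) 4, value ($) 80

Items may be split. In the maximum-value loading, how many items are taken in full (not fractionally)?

Ratios (sorted): F 20.00, B 14.69, D 6.97, E 5.89, A 1.33, C 0.34
take F (4 @ 80); take B (16 @ 235); take D (30 @ 209); take 36/37 of E → 212.11. Capacity used 86/86.
3 item(s) taken whole; one partial (take 36/37 of E).

3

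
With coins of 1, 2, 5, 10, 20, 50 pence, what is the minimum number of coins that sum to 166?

Use the largest denomination that fits, subtract, and repeat.
166 − 3×50→16 − 1×10→6 − 1×5→1 − 1×1→0
Total coins = 3 + 1 + 1 + 1 = 6

6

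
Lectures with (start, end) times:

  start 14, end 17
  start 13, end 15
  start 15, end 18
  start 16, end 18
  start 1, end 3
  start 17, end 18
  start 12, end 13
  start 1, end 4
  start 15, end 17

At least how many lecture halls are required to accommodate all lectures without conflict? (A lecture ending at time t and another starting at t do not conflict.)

4

starts: [1, 1, 12, 13, 14, 15, 15, 16, 17]
ends:   [3, 4, 13, 15, 17, 17, 18, 18, 18]
s1→1 s1→2 e3→1 e4→0 s12→1 e13→0 s13→1 s14→2 e15→1 s15→2 s15→3 s16→4  — peak 4.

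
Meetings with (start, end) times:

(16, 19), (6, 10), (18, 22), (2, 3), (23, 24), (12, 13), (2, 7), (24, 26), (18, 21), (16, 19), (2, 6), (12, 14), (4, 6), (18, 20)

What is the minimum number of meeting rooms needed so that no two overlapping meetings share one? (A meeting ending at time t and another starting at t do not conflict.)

Events (time:±→running): 2:+→1 2:+→2 2:+→3 3:-→2 4:+→3 6:-→2 6:-→1 6:+→2 7:-→1 10:-→0 12:+→1 12:+→2 13:-→1 14:-→0 16:+→1 16:+→2 18:+→3 18:+→4 18:+→5 … peak 5.

5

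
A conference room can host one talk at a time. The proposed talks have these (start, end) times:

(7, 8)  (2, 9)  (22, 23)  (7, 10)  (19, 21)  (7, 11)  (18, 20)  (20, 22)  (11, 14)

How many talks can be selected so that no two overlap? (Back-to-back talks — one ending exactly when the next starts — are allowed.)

Order by finish time; keep every interval that doesn't clash with the previous kept one.
By end time: (7,8), (2,9), (7,10), (7,11), (11,14), (18,20), (19,21), (20,22), (22,23).
Pick (7,8); next start ≥ 8 → (11,14); next start ≥ 14 → (18,20); next start ≥ 20 → (20,22); next start ≥ 22 → (22,23).
Selected 5 talks.

5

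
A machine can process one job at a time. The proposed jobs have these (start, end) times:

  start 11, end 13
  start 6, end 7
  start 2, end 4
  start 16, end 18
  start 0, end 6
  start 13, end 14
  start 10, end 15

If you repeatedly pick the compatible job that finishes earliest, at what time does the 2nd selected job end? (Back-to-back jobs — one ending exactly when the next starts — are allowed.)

Greedy by earliest finish: after sorting by end time, pick each interval compatible with the last pick.
By end time: (2,4), (0,6), (6,7), (11,13), (13,14), (10,15), (16,18).
Pick (2,4); next start ≥ 4 → (6,7); next start ≥ 7 → (11,13); next start ≥ 13 → (13,14); next start ≥ 14 → (16,18).
Selected: (2,4) (6,7) (11,13) (13,14) (16,18)

7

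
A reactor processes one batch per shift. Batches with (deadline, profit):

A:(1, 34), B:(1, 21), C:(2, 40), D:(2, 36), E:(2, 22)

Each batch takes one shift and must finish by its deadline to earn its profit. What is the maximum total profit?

76

Sort by profit descending; place each in the latest free slot ≤ its deadline.
By profit: C(d2,40), D(d2,36), A(d1,34), E(d2,22), B(d1,21)
C→slot 2; D→slot 1; A skipped; E skipped; B skipped.
Profit = 36 + 40 = 76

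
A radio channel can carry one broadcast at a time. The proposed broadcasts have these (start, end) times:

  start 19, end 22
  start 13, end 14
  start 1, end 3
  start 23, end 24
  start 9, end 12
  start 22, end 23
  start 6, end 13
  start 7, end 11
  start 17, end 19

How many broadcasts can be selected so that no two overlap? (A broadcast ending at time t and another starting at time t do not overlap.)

Greedy by earliest finish: after sorting by end time, pick each interval compatible with the last pick.
Sorted by end: (1,3)  (7,11)  (9,12)  (6,13)  (13,14)  (17,19)  (19,22)  (22,23)  (23,24)
take (1,3); take (7,11); skip (9,12); take (13,14); take (17,19); take (19,22); take (22,23); take (23,24).
Selected 7 broadcasts.

7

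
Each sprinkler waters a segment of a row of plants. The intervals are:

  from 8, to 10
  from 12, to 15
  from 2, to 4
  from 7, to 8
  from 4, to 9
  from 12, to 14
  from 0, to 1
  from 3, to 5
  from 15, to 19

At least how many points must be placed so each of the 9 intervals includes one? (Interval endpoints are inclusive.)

5

Sorted: [0,1] [2,4] [3,5] [7,8] [4,9] [8,10] [12,14] [12,15] [15,19]
{[0,1]} hit by 1; {[2,4],[3,5]} hit by 4; {[7,8],[4,9],[8,10]} hit by 8; {[12,14],[12,15]} hit by 14; {[15,19]} hit by 19.
Points: 1, 4, 8, 14, 19 (5 total).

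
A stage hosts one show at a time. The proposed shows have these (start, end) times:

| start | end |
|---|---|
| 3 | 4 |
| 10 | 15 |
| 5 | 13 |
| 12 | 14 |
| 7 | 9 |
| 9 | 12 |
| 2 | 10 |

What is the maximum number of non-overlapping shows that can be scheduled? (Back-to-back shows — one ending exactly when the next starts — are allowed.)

Sort by end time and greedily take each interval whose start is ≥ the last chosen end.
By end time: (3,4), (7,9), (2,10), (9,12), (5,13), (12,14), (10,15).
Pick (3,4); next start ≥ 4 → (7,9); next start ≥ 9 → (9,12); next start ≥ 12 → (12,14).
Selected 4 shows.

4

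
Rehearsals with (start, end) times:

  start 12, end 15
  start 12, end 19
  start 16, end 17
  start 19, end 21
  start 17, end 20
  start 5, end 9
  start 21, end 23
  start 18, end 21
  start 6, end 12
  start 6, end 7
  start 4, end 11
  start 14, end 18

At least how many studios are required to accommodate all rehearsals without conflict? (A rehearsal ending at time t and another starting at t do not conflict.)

4

starts: [4, 5, 6, 6, 12, 12, 14, 16, 17, 18, 19, 21]
ends:   [7, 9, 11, 12, 15, 17, 18, 19, 20, 21, 21, 23]
s4→1 s5→2 s6→3 s6→4  — peak 4.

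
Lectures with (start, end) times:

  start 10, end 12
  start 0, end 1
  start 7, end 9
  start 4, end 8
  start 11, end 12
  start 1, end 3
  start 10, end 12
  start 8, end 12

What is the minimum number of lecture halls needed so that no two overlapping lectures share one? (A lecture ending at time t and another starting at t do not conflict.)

4

Events (time:±→running): 0:+→1 1:-→0 1:+→1 3:-→0 4:+→1 7:+→2 8:-→1 8:+→2 9:-→1 10:+→2 10:+→3 11:+→4 … peak 4.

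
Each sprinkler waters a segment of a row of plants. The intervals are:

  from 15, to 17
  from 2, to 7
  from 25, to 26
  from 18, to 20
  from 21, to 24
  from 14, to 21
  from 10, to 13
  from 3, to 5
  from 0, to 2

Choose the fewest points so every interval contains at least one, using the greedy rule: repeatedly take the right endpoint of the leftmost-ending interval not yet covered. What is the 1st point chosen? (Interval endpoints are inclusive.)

2

Process intervals by earliest right end; each time one isn't hit yet, stab at its right endpoint.
By right end: [0,2]  [3,5]  [2,7]  [10,13]  [15,17]  [18,20]  [14,21]  [21,24]  [25,26]
[0,2] uncovered → point at 2; [3,5] uncovered → point at 5; [10,13] uncovered → point at 13; [15,17] uncovered → point at 17; [18,20] uncovered → point at 20; [21,24] uncovered → point at 24; [25,26] uncovered → point at 26.
Points: 2, 5, 13, 17, 20, 24, 26 (7 total).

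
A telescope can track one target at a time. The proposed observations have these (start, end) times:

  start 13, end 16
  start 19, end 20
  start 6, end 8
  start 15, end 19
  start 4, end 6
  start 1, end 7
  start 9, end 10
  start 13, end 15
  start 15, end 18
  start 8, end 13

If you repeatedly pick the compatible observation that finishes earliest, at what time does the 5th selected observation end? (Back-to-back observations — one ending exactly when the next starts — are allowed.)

18

Sort by end time and greedily take each interval whose start is ≥ the last chosen end.
By end time: (4,6), (1,7), (6,8), (9,10), (8,13), (13,15), (13,16), (15,18), (15,19), (19,20).
Pick (4,6); next start ≥ 6 → (6,8); next start ≥ 8 → (9,10); next start ≥ 10 → (13,15); next start ≥ 15 → (15,18); next start ≥ 18 → (19,20).
Selected: (4,6) (6,8) (9,10) (13,15) (15,18) (19,20)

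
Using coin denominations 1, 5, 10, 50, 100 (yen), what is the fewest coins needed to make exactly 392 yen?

392 = 3×100 + 1×50 + 4×10 + 2×1
Total coins = 3 + 1 + 4 + 2 = 10

10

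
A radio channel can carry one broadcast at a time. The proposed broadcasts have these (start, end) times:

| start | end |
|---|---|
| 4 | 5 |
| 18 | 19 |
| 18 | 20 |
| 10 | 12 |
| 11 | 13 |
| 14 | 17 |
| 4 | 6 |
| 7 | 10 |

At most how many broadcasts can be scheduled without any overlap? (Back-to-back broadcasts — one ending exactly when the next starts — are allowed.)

Order by finish time; keep every interval that doesn't clash with the previous kept one.
By end time: (4,5), (4,6), (7,10), (10,12), (11,13), (14,17), (18,19), (18,20).
Pick (4,5); next start ≥ 5 → (7,10); next start ≥ 10 → (10,12); next start ≥ 12 → (14,17); next start ≥ 17 → (18,19).
Selected 5 broadcasts.

5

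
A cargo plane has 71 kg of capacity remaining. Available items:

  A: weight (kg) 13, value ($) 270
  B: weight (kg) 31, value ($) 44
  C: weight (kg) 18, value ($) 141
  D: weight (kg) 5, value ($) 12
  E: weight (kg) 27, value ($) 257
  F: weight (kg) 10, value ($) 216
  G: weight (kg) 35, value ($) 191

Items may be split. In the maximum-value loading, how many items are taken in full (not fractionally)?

Ratios (sorted): F 21.60, A 20.77, E 9.52, C 7.83, G 5.46, D 2.40, B 1.42
take F (10 @ 216); take A (13 @ 270); take E (27 @ 257); take C (18 @ 141); take 3/35 of G → 16.37. Capacity used 71/71.
4 item(s) taken whole; one partial (take 3/35 of G).

4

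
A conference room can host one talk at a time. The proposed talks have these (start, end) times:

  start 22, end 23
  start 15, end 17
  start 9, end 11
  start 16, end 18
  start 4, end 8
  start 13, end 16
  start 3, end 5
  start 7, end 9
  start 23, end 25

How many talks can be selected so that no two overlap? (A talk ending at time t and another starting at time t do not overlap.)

Sort by end time and greedily take each interval whose start is ≥ the last chosen end.
Sorted by end: (3,5)  (4,8)  (7,9)  (9,11)  (13,16)  (15,17)  (16,18)  (22,23)  (23,25)
take (3,5); skip (4,8); take (7,9); take (9,11); take (13,16); take (16,18); take (22,23); take (23,25).
Selected 7 talks.

7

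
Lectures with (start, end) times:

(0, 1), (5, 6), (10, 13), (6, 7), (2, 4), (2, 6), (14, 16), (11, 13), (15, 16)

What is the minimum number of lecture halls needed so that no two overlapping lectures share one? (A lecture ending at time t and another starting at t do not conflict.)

Count concurrent intervals with a sweep; the peak is the room count.
Events (time:±→running): 0:+→1 1:-→0 2:+→1 2:+→2 … peak 2.

2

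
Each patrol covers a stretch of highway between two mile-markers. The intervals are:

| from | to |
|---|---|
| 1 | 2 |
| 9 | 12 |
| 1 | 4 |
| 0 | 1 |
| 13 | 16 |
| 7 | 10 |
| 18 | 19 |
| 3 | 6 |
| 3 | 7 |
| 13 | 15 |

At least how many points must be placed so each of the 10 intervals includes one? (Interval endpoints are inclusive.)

5

Sort by right endpoint; whenever an interval is uncovered, place a point at its right end.
By right end: [0,1]  [1,2]  [1,4]  [3,6]  [3,7]  [7,10]  [9,12]  [13,15]  [13,16]  [18,19]
[0,1] uncovered → point at 1; [3,6] uncovered → point at 6; [7,10] uncovered → point at 10; [13,15] uncovered → point at 15; [18,19] uncovered → point at 19.
Points: 1, 6, 10, 15, 19 (5 total).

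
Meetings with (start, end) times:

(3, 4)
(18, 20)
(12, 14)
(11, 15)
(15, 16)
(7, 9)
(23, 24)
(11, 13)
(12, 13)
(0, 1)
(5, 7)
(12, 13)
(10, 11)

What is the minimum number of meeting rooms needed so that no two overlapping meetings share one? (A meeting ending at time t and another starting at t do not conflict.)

Count concurrent intervals with a sweep; the peak is the room count.
Events (time:±→running): 0:+→1 1:-→0 3:+→1 4:-→0 5:+→1 7:-→0 7:+→1 9:-→0 10:+→1 11:-→0 11:+→1 11:+→2 12:+→3 12:+→4 12:+→5 … peak 5.

5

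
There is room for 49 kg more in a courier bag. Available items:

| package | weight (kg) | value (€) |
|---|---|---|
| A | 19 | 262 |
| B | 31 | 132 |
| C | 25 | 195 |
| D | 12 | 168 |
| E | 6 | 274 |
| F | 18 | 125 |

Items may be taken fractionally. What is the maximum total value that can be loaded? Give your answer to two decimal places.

797.60

Greedy by value/weight ratio, highest first.
Ratios (sorted): E 45.67, D 14.00, A 13.79, C 7.80, F 6.94, B 4.26
take E (6 @ 274); take D (12 @ 168); take A (19 @ 262); take 12/25 of C → 93.60. Capacity used 49/49.
Total value = 797.60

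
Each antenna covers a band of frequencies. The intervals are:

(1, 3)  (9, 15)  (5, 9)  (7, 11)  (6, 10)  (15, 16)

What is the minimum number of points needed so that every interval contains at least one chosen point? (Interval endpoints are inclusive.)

3

Process intervals by earliest right end; each time one isn't hit yet, stab at its right endpoint.
Sorted: [1,3] [5,9] [6,10] [7,11] [9,15] [15,16]
{[1,3]} hit by 3; {[5,9],[6,10],[7,11],[9,15]} hit by 9; {[15,16]} hit by 16.
Points: 3, 9, 16 (3 total).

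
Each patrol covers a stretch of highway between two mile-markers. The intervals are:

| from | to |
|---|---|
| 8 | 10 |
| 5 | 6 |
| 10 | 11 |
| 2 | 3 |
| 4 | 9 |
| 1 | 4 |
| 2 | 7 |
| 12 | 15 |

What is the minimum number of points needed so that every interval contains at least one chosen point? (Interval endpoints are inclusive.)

Sort by right endpoint; whenever an interval is uncovered, place a point at its right end.
By right end: [2,3]  [1,4]  [5,6]  [2,7]  [4,9]  [8,10]  [10,11]  [12,15]
[2,3] uncovered → point at 3; [5,6] uncovered → point at 6; [8,10] uncovered → point at 10; [12,15] uncovered → point at 15.
Points: 3, 6, 10, 15 (4 total).

4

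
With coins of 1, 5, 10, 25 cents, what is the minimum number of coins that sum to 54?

6

54 − 2×25→4 − 4×1→0
Total coins = 2 + 4 = 6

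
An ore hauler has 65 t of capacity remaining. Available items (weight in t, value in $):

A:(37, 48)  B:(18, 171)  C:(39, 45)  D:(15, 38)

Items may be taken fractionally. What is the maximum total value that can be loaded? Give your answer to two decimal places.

Order: B (171/18=9.50) > D (38/15=2.53) > A (48/37=1.30) > C (45/39=1.15)
Fill: take B (18 @ 171) → take D (15 @ 38) → take 32/37 of A → 41.51; 65/65 used.
Total value = 250.51

250.51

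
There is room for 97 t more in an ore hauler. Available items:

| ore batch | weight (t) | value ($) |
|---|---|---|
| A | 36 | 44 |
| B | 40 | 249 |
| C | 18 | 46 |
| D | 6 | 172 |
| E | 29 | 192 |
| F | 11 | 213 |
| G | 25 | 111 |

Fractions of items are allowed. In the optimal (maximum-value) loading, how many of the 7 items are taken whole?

4

Order: D (172/6=28.67) > F (213/11=19.36) > E (192/29=6.62) > B (249/40=6.22) > G (111/25=4.44) > C (46/18=2.56) > A (44/36=1.22)
Fill: take D (6 @ 172) → take F (11 @ 213) → take E (29 @ 192) → take B (40 @ 249) → take 11/25 of G → 48.84; 97/97 used.
4 item(s) taken whole; one partial (take 11/25 of G).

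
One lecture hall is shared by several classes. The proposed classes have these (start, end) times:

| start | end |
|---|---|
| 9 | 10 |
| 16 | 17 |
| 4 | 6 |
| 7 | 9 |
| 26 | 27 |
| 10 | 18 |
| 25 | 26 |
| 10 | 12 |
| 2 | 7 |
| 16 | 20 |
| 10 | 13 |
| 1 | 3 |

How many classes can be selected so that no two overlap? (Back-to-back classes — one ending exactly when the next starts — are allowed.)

8

Greedy by earliest finish: after sorting by end time, pick each interval compatible with the last pick.
By end time: (1,3), (4,6), (2,7), (7,9), (9,10), (10,12), (10,13), (16,17), (10,18), (16,20), (25,26), (26,27).
Pick (1,3); next start ≥ 3 → (4,6); next start ≥ 6 → (7,9); next start ≥ 9 → (9,10); next start ≥ 10 → (10,12); next start ≥ 12 → (16,17); next start ≥ 17 → (25,26); next start ≥ 26 → (26,27).
Selected 8 classes.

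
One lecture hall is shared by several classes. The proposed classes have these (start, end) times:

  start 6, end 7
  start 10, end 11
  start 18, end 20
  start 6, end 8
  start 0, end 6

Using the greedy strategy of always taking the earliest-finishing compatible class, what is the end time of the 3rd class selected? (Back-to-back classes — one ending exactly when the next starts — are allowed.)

11

Sorted by end: (0,6)  (6,7)  (6,8)  (10,11)  (18,20)
take (0,6); take (6,7); take (10,11); take (18,20).
Selected: (0,6) (6,7) (10,11) (18,20)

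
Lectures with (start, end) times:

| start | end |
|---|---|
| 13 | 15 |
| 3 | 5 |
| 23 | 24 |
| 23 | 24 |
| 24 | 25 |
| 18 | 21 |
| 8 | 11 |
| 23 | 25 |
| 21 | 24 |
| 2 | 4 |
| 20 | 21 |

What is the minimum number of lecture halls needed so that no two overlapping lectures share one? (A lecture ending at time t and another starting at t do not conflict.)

4

Events (time:±→running): 2:+→1 3:+→2 4:-→1 5:-→0 8:+→1 11:-→0 13:+→1 15:-→0 18:+→1 20:+→2 21:-→1 21:-→0 21:+→1 23:+→2 23:+→3 23:+→4 … peak 4.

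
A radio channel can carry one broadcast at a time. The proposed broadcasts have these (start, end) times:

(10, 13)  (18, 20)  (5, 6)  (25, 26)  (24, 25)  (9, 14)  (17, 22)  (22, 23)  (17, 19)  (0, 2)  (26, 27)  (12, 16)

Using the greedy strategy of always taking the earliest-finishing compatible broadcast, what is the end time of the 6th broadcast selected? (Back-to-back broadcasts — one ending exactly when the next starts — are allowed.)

By end time: (0,2), (5,6), (10,13), (9,14), (12,16), (17,19), (18,20), (17,22), (22,23), (24,25), (25,26), (26,27).
Pick (0,2); next start ≥ 2 → (5,6); next start ≥ 6 → (10,13); next start ≥ 13 → (17,19); next start ≥ 19 → (22,23); next start ≥ 23 → (24,25); next start ≥ 25 → (25,26); next start ≥ 26 → (26,27).
Selected: (0,2) (5,6) (10,13) (17,19) (22,23) (24,25) (25,26) (26,27)

25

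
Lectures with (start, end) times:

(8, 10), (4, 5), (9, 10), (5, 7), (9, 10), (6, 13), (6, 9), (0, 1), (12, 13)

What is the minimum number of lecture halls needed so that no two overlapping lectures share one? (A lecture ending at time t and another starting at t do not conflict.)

4

The answer is the maximum number of intervals overlapping at any instant.
starts: [0, 4, 5, 6, 6, 8, 9, 9, 12]
ends:   [1, 5, 7, 9, 10, 10, 10, 13, 13]
s0→1 e1→0 s4→1 e5→0 s5→1 s6→2 s6→3 e7→2 s8→3 e9→2 s9→3 s9→4  — peak 4.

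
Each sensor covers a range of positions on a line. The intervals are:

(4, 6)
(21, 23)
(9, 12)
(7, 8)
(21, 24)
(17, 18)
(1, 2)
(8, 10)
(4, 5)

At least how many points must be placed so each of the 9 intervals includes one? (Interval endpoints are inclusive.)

Sorted: [1,2] [4,5] [4,6] [7,8] [8,10] [9,12] [17,18] [21,23] [21,24]
{[1,2]} hit by 2; {[4,5],[4,6]} hit by 5; {[7,8],[8,10]} hit by 8; {[9,12]} hit by 12; {[17,18]} hit by 18; {[21,23],[21,24]} hit by 23.
Points: 2, 5, 8, 12, 18, 23 (6 total).

6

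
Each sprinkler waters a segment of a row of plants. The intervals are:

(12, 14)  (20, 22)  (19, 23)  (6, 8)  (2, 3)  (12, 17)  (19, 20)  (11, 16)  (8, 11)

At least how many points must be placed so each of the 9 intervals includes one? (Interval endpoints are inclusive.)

4

Process intervals by earliest right end; each time one isn't hit yet, stab at its right endpoint.
By right end: [2,3]  [6,8]  [8,11]  [12,14]  [11,16]  [12,17]  [19,20]  [20,22]  [19,23]
[2,3] uncovered → point at 3; [6,8] uncovered → point at 8; [12,14] uncovered → point at 14; [19,20] uncovered → point at 20.
Points: 3, 8, 14, 20 (4 total).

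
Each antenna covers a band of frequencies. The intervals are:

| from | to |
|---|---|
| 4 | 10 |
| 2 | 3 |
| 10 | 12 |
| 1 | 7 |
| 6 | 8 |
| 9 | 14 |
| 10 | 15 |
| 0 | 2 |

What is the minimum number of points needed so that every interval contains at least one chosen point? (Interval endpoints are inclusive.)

3

Process intervals by earliest right end; each time one isn't hit yet, stab at its right endpoint.
By right end: [0,2]  [2,3]  [1,7]  [6,8]  [4,10]  [10,12]  [9,14]  [10,15]
[0,2] uncovered → point at 2; [6,8] uncovered → point at 8; [10,12] uncovered → point at 12.
Points: 2, 8, 12 (3 total).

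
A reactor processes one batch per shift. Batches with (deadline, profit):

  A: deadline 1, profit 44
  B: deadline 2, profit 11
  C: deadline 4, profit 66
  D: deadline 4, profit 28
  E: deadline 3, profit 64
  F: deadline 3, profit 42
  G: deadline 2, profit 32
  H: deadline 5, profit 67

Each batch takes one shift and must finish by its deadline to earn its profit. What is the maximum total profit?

283

Sort by profit descending; place each in the latest free slot ≤ its deadline.
Profit order: H=67 C=66 E=64 A=44 F=42 G=32 D=28 B=11
Assign: H→slot 5, C→slot 4, E→slot 3, A→slot 1, F→slot 2, G skipped, D skipped, B skipped.
Slots: [1:A] [2:F] [3:E] [4:C] [5:H]
Profit = 44 + 42 + 64 + 66 + 67 = 283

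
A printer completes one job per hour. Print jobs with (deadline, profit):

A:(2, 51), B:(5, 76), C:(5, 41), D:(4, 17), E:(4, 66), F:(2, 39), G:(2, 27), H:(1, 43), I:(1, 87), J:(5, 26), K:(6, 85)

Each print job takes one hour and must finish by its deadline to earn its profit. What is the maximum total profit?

406

Profit order: I=87 K=85 B=76 E=66 A=51 H=43 C=41 F=39 G=27 J=26 D=17
Assign: I→slot 1, K→slot 6, B→slot 5, E→slot 4, A→slot 2, H skipped, C→slot 3, F skipped, G skipped, J skipped, D skipped.
Slots: [1:I] [2:A] [3:C] [4:E] [5:B] [6:K]
Profit = 87 + 51 + 41 + 66 + 76 + 85 = 406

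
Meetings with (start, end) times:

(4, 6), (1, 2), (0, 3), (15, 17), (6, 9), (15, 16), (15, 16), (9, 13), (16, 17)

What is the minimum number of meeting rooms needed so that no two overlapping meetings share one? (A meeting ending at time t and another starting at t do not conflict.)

3

Count concurrent intervals with a sweep; the peak is the room count.
Events (time:±→running): 0:+→1 1:+→2 2:-→1 3:-→0 4:+→1 6:-→0 6:+→1 9:-→0 9:+→1 13:-→0 15:+→1 15:+→2 15:+→3 … peak 3.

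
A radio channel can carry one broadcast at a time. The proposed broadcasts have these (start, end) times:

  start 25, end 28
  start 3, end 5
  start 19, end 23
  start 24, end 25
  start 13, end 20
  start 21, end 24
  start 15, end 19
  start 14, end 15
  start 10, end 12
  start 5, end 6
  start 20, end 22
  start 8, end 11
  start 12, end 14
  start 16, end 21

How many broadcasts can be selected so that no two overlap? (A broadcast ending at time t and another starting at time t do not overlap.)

9

Greedy by earliest finish: after sorting by end time, pick each interval compatible with the last pick.
Sorted by end: (3,5)  (5,6)  (8,11)  (10,12)  (12,14)  (14,15)  (15,19)  (13,20)  (16,21)  (20,22)  (19,23)  (21,24)  (24,25)  (25,28)
take (3,5); take (5,6); take (8,11); take (12,14); take (14,15); take (15,19); take (20,22); take (24,25); take (25,28).
Selected 9 broadcasts.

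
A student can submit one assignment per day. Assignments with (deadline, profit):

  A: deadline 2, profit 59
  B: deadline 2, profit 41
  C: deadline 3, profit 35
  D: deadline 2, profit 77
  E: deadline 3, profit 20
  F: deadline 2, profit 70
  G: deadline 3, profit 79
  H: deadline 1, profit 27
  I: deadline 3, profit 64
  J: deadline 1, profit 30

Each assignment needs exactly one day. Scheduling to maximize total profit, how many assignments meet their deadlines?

By profit: G(d3,79), D(d2,77), F(d2,70), I(d3,64), A(d2,59), B(d2,41), C(d3,35), J(d1,30), H(d1,27), E(d3,20)
G→slot 3; D→slot 2; F→slot 1; I skipped; A skipped; B skipped; C skipped; J skipped; H skipped; E skipped.
3 of 10 scheduled.

3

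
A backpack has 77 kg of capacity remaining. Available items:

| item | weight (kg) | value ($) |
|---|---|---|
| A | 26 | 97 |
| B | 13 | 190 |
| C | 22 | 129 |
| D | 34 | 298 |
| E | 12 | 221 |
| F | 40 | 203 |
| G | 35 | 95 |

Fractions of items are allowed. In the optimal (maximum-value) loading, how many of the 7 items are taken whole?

3

Ratios (sorted): E 18.42, B 14.62, D 8.76, C 5.86, F 5.08, A 3.73, G 2.71
take E (12 @ 221); take B (13 @ 190); take D (34 @ 298); take 18/22 of C → 105.55. Capacity used 77/77.
3 item(s) taken whole; one partial (take 18/22 of C).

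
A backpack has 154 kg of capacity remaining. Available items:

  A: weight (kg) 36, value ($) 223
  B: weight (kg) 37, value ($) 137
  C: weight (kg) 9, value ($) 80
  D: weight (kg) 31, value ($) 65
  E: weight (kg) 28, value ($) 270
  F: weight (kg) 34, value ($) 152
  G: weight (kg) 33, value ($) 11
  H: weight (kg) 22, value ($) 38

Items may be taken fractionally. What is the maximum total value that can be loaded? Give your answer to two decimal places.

Ratios (sorted): E 9.64, C 8.89, A 6.19, F 4.47, B 3.70, D 2.10, H 1.73, G 0.33
take E (28 @ 270); take C (9 @ 80); take A (36 @ 223); take F (34 @ 152); take B (37 @ 137); take 10/31 of D → 20.97. Capacity used 154/154.
Total value = 882.97

882.97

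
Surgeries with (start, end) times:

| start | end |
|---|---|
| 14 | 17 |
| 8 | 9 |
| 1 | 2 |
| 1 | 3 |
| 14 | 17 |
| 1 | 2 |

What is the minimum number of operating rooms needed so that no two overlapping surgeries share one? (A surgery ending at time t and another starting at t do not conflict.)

3

Events (time:±→running): 1:+→1 1:+→2 1:+→3 … peak 3.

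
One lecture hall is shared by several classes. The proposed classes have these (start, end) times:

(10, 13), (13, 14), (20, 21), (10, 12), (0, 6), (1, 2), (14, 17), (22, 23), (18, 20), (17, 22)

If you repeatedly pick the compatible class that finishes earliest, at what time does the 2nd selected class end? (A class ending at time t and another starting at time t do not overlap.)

12

Order by finish time; keep every interval that doesn't clash with the previous kept one.
Sorted by end: (1,2)  (0,6)  (10,12)  (10,13)  (13,14)  (14,17)  (18,20)  (20,21)  (17,22)  (22,23)
take (1,2); take (10,12); take (13,14); take (14,17); take (18,20); take (20,21); take (22,23).
Selected: (1,2) (10,12) (13,14) (14,17) (18,20) (20,21) (22,23)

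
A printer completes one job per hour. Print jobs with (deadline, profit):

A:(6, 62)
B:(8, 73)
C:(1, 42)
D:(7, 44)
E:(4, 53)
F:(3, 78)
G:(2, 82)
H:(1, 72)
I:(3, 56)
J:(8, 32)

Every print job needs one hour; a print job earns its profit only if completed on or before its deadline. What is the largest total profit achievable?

496

Sort by profit descending; place each in the latest free slot ≤ its deadline.
Profit order: G=82 F=78 B=73 H=72 A=62 I=56 E=53 D=44 C=42 J=32
Assign: G→slot 2, F→slot 3, B→slot 8, H→slot 1, A→slot 6, I skipped, E→slot 4, D→slot 7, C skipped, J→slot 5.
Slots: [1:H] [2:G] [3:F] [4:E] [5:J] [6:A] [7:D] [8:B]
Profit = 72 + 82 + 78 + 53 + 32 + 62 + 44 + 73 = 496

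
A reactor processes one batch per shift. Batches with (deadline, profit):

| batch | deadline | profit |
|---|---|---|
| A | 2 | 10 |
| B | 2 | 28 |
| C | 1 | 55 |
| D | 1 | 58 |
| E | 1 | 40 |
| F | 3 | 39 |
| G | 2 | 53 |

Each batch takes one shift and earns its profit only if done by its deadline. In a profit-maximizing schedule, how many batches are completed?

Sort by profit descending; place each in the latest free slot ≤ its deadline.
By profit: D(d1,58), C(d1,55), G(d2,53), E(d1,40), F(d3,39), B(d2,28), A(d2,10)
D→slot 1; C skipped; G→slot 2; E skipped; F→slot 3; B skipped; A skipped.
3 of 7 scheduled.

3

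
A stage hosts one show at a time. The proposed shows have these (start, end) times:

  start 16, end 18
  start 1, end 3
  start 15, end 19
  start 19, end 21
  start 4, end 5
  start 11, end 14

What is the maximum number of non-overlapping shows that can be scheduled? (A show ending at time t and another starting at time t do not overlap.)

5

By end time: (1,3), (4,5), (11,14), (16,18), (15,19), (19,21).
Pick (1,3); next start ≥ 3 → (4,5); next start ≥ 5 → (11,14); next start ≥ 14 → (16,18); next start ≥ 18 → (19,21).
Selected 5 shows.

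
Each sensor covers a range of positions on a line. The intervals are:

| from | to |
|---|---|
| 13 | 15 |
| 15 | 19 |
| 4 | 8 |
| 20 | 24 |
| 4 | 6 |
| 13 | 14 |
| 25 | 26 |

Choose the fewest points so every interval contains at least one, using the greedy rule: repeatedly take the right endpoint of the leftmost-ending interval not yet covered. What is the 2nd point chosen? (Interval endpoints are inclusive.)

Sort by right endpoint; whenever an interval is uncovered, place a point at its right end.
Sorted: [4,6] [4,8] [13,14] [13,15] [15,19] [20,24] [25,26]
{[4,6],[4,8]} hit by 6; {[13,14],[13,15]} hit by 14; {[15,19]} hit by 19; {[20,24]} hit by 24; {[25,26]} hit by 26.
Points: 6, 14, 19, 24, 26 (5 total).

14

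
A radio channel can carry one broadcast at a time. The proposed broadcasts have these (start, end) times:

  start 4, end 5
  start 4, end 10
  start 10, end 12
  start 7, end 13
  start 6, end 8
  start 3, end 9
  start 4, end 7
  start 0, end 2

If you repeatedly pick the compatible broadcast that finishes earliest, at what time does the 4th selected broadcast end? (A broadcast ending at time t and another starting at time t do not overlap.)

12

Greedy by earliest finish: after sorting by end time, pick each interval compatible with the last pick.
Sorted by end: (0,2)  (4,5)  (4,7)  (6,8)  (3,9)  (4,10)  (10,12)  (7,13)
take (0,2); take (4,5); skip (4,7); take (6,8); skip (3,9); skip (4,10); take (10,12); skip (7,13).
Selected: (0,2) (4,5) (6,8) (10,12)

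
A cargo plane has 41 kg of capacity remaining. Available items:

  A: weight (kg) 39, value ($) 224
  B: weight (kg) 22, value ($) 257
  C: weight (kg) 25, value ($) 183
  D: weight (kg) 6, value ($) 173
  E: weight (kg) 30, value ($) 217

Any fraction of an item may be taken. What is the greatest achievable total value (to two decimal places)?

Greedy by value/weight ratio, highest first.
Ratios (sorted): D 28.83, B 11.68, C 7.32, E 7.23, A 5.74
take D (6 @ 173); take B (22 @ 257); take 13/25 of C → 95.16. Capacity used 41/41.
Total value = 525.16

525.16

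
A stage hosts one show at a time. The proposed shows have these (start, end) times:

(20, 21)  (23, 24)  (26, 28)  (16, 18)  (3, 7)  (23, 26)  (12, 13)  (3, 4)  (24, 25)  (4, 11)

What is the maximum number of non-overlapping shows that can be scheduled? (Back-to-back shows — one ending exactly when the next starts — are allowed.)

Sorted by end: (3,4)  (3,7)  (4,11)  (12,13)  (16,18)  (20,21)  (23,24)  (24,25)  (23,26)  (26,28)
take (3,4); take (4,11); take (12,13); take (16,18); take (20,21); take (23,24); take (24,25); take (26,28).
Selected 8 shows.

8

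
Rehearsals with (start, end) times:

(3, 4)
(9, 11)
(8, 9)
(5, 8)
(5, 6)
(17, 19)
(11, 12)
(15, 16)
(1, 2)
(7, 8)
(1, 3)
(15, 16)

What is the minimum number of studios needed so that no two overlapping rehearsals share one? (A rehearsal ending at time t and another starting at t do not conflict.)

Count concurrent intervals with a sweep; the peak is the room count.
Events (time:±→running): 1:+→1 1:+→2 … peak 2.

2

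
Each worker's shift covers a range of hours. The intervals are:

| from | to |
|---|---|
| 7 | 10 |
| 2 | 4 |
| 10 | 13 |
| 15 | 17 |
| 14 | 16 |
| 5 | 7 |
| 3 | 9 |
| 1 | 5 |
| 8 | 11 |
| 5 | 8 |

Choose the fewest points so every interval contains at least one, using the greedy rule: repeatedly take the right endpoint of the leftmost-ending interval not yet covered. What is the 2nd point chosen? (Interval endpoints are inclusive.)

7

Sorted: [2,4] [1,5] [5,7] [5,8] [3,9] [7,10] [8,11] [10,13] [14,16] [15,17]
{[2,4],[1,5]} hit by 4; {[5,7],[5,8],[3,9],[7,10]} hit by 7; {[8,11],[10,13]} hit by 11; {[14,16],[15,17]} hit by 16.
Points: 4, 7, 11, 16 (4 total).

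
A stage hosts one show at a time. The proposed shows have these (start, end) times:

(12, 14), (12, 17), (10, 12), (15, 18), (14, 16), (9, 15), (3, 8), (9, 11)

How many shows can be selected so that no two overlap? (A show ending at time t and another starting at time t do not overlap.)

4

By end time: (3,8), (9,11), (10,12), (12,14), (9,15), (14,16), (12,17), (15,18).
Pick (3,8); next start ≥ 8 → (9,11); next start ≥ 11 → (12,14); next start ≥ 14 → (14,16).
Selected 4 shows.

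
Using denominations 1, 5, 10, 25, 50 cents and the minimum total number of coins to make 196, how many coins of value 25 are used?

1

Use the largest denomination that fits, subtract, and repeat.
196 = 3×50 + 1×25 + 2×10 + 1×1
Count of 25: 1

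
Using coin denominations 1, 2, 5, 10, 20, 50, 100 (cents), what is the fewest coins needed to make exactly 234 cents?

Use the largest denomination that fits, subtract, and repeat.
234 = 2×100 + 1×20 + 1×10 + 2×2
Total coins = 2 + 1 + 1 + 2 = 6

6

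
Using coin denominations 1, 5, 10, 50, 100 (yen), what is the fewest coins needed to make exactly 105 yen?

2

Use the largest denomination that fits, subtract, and repeat.
105 = 1×100 + 1×5
Total coins = 1 + 1 = 2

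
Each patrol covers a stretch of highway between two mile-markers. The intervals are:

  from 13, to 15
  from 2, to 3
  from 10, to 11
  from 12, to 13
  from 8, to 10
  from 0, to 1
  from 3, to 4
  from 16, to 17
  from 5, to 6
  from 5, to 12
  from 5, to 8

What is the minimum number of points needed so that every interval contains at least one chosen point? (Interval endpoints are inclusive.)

6

Sort by right endpoint; whenever an interval is uncovered, place a point at its right end.
By right end: [0,1]  [2,3]  [3,4]  [5,6]  [5,8]  [8,10]  [10,11]  [5,12]  [12,13]  [13,15]  [16,17]
[0,1] uncovered → point at 1; [2,3] uncovered → point at 3; [5,6] uncovered → point at 6; [8,10] uncovered → point at 10; [12,13] uncovered → point at 13; [16,17] uncovered → point at 17.
Points: 1, 3, 6, 10, 13, 17 (6 total).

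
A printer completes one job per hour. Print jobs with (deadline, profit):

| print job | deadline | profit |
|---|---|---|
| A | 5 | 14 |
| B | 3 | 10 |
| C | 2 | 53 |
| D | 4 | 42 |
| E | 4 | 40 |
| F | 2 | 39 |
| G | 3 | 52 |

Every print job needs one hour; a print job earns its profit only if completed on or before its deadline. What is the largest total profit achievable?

201

By profit: C(d2,53), G(d3,52), D(d4,42), E(d4,40), F(d2,39), A(d5,14), B(d3,10)
C→slot 2; G→slot 3; D→slot 4; E→slot 1; F skipped; A→slot 5; B skipped.
Profit = 40 + 53 + 52 + 42 + 14 = 201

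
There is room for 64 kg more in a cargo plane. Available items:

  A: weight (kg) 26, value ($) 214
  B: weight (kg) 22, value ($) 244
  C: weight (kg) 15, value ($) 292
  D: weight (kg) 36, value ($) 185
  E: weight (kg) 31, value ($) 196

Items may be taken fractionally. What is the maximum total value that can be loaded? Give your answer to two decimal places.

756.32

Ratios (sorted): C 19.47, B 11.09, A 8.23, E 6.32, D 5.14
take C (15 @ 292); take B (22 @ 244); take A (26 @ 214); take 1/31 of E → 6.32. Capacity used 64/64.
Total value = 756.32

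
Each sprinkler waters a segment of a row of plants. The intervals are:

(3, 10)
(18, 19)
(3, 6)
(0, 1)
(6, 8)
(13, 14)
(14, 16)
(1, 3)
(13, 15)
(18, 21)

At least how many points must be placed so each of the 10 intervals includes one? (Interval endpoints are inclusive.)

By right end: [0,1]  [1,3]  [3,6]  [6,8]  [3,10]  [13,14]  [13,15]  [14,16]  [18,19]  [18,21]
[0,1] uncovered → point at 1; [3,6] uncovered → point at 6; [13,14] uncovered → point at 14; [18,19] uncovered → point at 19.
Points: 1, 6, 14, 19 (4 total).

4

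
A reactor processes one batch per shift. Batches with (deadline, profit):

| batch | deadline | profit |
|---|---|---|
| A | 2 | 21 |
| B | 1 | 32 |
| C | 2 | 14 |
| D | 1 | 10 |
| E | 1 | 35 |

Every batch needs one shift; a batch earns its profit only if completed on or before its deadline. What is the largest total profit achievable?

By profit: E(d1,35), B(d1,32), A(d2,21), C(d2,14), D(d1,10)
E→slot 1; B skipped; A→slot 2; C skipped; D skipped.
Profit = 35 + 21 = 56

56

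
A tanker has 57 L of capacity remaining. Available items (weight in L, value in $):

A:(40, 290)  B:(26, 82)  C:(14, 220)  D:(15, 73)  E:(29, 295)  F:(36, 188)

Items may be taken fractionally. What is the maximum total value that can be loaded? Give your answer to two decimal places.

616.50

Order: C (220/14=15.71) > E (295/29=10.17) > A (290/40=7.25) > F (188/36=5.22) > D (73/15=4.87) > B (82/26=3.15)
Fill: take C (14 @ 220) → take E (29 @ 295) → take 14/40 of A → 101.50; 57/57 used.
Total value = 616.50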